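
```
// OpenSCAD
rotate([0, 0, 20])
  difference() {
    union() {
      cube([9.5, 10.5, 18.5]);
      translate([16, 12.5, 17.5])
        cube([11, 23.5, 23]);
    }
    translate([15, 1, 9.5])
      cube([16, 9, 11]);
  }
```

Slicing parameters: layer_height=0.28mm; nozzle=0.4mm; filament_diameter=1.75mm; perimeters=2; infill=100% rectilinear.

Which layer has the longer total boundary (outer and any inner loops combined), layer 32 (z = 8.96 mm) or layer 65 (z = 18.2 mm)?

Layer 32 (z = 8.96): the cube (footprint 9.5×10.5) is included at this height (perimeter 40.00 mm); the cube at (16, 12.5) is not intersected at this z (z outside [17.5, 40.5]); Taking the union: only the 9.5×10.5 cube is present, so the union is just that shape — boundary = 40.00 mm; the cube at (15, 1) does not reach this height (z outside [9.5, 20.5]); Taking the first minus the rest: none of the subtracted shapes is present at this height, so that combined region is unchanged — boundary = 40.00 mm; (rotated 20° about Z; rotation is an isometry so areas/perimeters/island counts are preserved). So its perimeter = 40.00 mm. Layer 65 (z = 18.2): the 9.5×10.5 cube contributes its full rectangle (perimeter 40.00 mm); the cube at (16, 12.5) is present — its section is the full 11×23.5 rectangle (perimeter 69.00 mm); Merging all regions: the 2 present regions are separate (no shared area or edge), so areas and boundary lengths simply add and each stays a separate island — boundary = 109.00 mm; the cube at (15, 1) (footprint 16×9) is included at this height (perimeter 50.00 mm); After the difference (first − rest): starting from the result so far, the 16×9 cube at (15, 1) misses the remaining region (no effect) — boundary = 109.00 mm; (whole slice rotated 20° about Z — lengths, areas and connectivity unchanged). So its perimeter = 109.00 mm. Layer 65 is larger (109.00 vs 40.00 mm).

layer 65 (z = 18.2 mm)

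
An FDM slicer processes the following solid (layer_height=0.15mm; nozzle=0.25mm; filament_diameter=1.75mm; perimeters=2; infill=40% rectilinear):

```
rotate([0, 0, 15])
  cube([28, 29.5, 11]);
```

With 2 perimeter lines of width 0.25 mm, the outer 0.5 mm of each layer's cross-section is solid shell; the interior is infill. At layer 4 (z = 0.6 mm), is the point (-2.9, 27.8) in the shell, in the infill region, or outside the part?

infill

At z = 0.6 mm: the cube is present — its section is the full 28×29.5 rectangle; (whole slice rotated 15° about Z — lengths, areas and connectivity unchanged). Overall, the cross-section is a single solid region. Undo the 15° rotation: the query point maps to (4.394, 27.603) in the un-rotated model frame. The nearest boundary edge runs (28.00, 29.50)→(0.00, 29.50); distance from the point to it = 1.90 mm. The point is inside the cross-section and 1.90 mm from the nearest boundary — more than the 0.5 mm shell width (2 × 0.25), so it's in the infill interior.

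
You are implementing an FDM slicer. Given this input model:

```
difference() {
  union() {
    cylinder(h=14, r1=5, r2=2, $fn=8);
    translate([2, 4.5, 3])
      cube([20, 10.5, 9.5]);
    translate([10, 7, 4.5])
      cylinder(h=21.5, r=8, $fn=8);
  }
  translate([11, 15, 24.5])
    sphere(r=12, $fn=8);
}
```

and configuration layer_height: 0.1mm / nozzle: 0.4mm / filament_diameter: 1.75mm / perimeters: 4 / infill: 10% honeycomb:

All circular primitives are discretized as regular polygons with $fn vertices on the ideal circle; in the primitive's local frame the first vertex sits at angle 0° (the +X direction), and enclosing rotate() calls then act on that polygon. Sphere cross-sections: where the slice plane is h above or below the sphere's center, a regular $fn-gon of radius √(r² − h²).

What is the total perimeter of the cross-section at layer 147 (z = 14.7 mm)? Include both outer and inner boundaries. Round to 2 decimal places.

At z = 14.7 mm: the cone does not reach this height (z outside [0, 14]); the cube at (2, 4.5) is absent (z outside [3, 12.5]); the r=8 cylinder at (10, 7) contributes a regular 8-gon of circumradius 8 (perimeter = 2·8·8.000·sin(180°/8) = 48.98 mm); Taking the union: only the r=8 cylinder at (10, 7) is present, so the union is just that shape — boundary = 48.98 mm; the sphere at (11, 15): section is a regular 8-gon, circumradius = √(r²−h²) = √(12²−9.8²) = 6.925 (perimeter = 2·8·6.925·sin(180°/8) = 42.40 mm); After the difference (first − rest): starting from that combined region, the r=12 sphere at (11, 15) partially overlaps it — only the 49.80 mm² overlap (of its 135.65 mm²) is removed, clipping the outline — boundary = 50.39 mm. Overall, the cross-section is a single solid region. Total boundary length (outer) = 50.39 mm.

50.39 mm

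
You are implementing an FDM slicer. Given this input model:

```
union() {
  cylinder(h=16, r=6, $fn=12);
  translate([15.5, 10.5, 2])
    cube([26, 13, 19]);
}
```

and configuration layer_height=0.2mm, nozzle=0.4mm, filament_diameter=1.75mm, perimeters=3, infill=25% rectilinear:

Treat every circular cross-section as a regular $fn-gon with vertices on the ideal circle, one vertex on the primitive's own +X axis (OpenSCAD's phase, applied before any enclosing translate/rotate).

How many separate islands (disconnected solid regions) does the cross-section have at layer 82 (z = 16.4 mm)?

At z = 16.4 mm: the cylinder is absent (z outside [0, 16]); the 26×13 cube at (15.5, 10.5) contributes its full rectangle; Merging all regions: only the 26×13 cube at (15.5, 10.5) is present, so the union is just that shape — 1 connected region. Overall, the cross-section is a single solid region. Island count = 1.

1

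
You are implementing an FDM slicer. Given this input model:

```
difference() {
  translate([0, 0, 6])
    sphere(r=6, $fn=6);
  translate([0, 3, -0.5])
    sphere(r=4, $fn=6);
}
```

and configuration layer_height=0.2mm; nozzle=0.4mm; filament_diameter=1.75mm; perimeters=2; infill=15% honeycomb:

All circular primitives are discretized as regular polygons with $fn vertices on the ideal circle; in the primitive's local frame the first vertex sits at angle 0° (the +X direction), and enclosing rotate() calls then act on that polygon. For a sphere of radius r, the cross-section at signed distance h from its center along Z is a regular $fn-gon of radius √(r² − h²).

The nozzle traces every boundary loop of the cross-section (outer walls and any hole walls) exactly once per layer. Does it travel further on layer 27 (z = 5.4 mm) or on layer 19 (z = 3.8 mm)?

Layer 27 (z = 5.4): the r=6 sphere contributes a regular 6-gon of circumradius √(6²−0.6²) = 5.970 (perimeter = 2·6·5.970·sin(180°/6) = 35.82 mm); the sphere at (0, 3) does not reach this height (|z−center|=5.900 > r=4); Subtracting the remaining from the first: none of the subtracted shapes is present at this height, so the r=6 sphere is unchanged — boundary = 35.82 mm. So its perimeter = 35.82 mm. Layer 19 (z = 3.8): the r=6 sphere slices to a regular 6-gon of circumradius 5.582 (√(r²−h²) with h=2.2 from center) (perimeter = 2·6·5.582·sin(180°/6) = 33.49 mm); the sphere at (0, 3) is not intersected at this z (|z−center|=4.300 > r=4); After the difference (first − rest): none of the subtracted shapes is present at this height, so the r=6 sphere is unchanged — boundary = 33.49 mm. So its perimeter = 33.49 mm. Layer 27 is larger (35.82 vs 33.49 mm).

layer 27 (z = 5.4 mm)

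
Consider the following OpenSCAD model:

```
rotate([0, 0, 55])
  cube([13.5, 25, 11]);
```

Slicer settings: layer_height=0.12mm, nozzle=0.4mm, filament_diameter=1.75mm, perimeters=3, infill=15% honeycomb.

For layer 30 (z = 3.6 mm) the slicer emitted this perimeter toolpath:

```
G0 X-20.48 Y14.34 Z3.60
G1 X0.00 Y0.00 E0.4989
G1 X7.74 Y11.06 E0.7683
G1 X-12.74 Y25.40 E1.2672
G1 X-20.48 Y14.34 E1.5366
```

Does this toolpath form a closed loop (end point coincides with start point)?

Start point (G0): (-20.48, 14.34). End point (last G1): the path returns to the start — closed.

yes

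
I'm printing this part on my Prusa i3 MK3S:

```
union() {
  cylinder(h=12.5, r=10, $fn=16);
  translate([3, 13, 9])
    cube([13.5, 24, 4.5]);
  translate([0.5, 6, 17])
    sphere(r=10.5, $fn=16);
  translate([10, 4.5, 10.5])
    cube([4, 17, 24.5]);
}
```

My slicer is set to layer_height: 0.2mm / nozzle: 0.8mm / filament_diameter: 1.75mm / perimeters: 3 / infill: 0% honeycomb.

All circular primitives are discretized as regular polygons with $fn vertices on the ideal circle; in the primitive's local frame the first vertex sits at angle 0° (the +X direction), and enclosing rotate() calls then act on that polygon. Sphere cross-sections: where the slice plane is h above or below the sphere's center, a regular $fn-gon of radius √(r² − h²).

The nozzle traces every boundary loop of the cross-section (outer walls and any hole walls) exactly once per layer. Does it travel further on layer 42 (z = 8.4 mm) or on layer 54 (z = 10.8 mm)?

layer 54 (z = 10.8 mm)

Layer 42 (z = 8.4): the r=10 cylinder gives a regular 16-gon of circumradius 10 (constant along its height) (perimeter = 2·16·10.000·sin(180°/16) = 62.43 mm); the cube at (3, 13) is absent (z outside [9, 13.5]); the r=10.5 sphere at (0.5, 6) slices to a regular 16-gon of circumradius 6.024 (√(r²−h²) with h=8.6 from center) (perimeter = 2·16·6.024·sin(180°/16) = 37.61 mm); the cube at (10, 4.5) does not reach this height (z outside [10.5, 35]); Merging all regions: the regions partially overlap (shared area 93.34 mm²), so the edge portions inside another operand are dropped and the merged outline is re-measured after clipping — boundary = 64.98 mm. So its perimeter = 64.98 mm. Layer 54 (z = 10.8): the cylinder: section is a regular 16-gon, circumradius r=10 (perimeter = 2·16·10.000·sin(180°/16) = 62.43 mm); the cube at (3, 13) (footprint 13.5×24) is included at this height (perimeter 75.00 mm); the r=10.5 sphere at (0.5, 6) contributes a regular 16-gon of circumradius √(10.5²−6.2²) = 8.474 (perimeter = 2·16·8.474·sin(180°/16) = 52.90 mm); the cube at (10, 4.5) is present — its section is the full 4×17 rectangle (perimeter 42.00 mm); Combining (union): the regions partially overlap (shared area 186.72 mm²), so the edge portions inside another operand are dropped and the merged outline is re-measured after clipping — boundary = 157.20 mm. So its perimeter = 157.20 mm. Layer 54 is larger (157.20 vs 64.98 mm).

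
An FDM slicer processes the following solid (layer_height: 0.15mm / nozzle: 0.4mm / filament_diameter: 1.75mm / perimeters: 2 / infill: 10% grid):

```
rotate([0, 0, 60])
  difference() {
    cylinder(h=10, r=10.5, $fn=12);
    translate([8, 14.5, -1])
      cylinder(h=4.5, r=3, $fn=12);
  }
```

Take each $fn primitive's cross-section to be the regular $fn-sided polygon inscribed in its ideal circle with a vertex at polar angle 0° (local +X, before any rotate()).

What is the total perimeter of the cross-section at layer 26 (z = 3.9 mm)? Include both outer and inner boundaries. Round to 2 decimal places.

At z = 3.9 mm: the cylinder: section is a regular 12-gon, circumradius r=10.5 (perimeter = 2·12·10.500·sin(180°/12) = 65.22 mm); the cylinder at (8, 14.5) is absent (z outside [-1, 3.5]); After the difference (first − rest): none of the subtracted shapes is present at this height, so the r=10.5 cylinder is unchanged — boundary = 65.22 mm; (whole slice rotated 60° about Z — lengths, areas and connectivity unchanged). Overall, the cross-section is a single solid region. Total boundary length (outer) = 65.22 mm.

65.22 mm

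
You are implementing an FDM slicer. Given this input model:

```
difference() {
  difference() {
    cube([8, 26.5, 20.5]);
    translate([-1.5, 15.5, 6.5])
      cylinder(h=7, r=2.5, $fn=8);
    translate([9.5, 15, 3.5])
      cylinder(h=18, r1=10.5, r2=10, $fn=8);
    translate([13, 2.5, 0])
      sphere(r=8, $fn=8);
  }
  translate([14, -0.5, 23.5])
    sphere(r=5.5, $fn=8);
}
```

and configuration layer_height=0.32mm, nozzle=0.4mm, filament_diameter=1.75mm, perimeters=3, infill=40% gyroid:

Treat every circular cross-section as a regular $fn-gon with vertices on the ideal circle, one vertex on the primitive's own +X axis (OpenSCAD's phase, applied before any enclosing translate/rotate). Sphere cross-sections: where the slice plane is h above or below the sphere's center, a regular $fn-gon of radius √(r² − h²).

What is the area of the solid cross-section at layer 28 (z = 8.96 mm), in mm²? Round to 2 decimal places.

At z = 8.96 mm: the cube is present — its section is the full 8×26.5 rectangle (area 212.00 mm²); the r=2.5 cylinder at (-1.5, 15.5) contributes a regular 8-gon of circumradius 2.5 (area = (8/2)·2.500²·sin(360°/8) = 17.68 mm²); the cone at (9.5, 15): at t=0.303 of its height the radius interpolates to r₁+(r₂−r₁)t = 10.348, giving a regular 8-gon of that circumradius (area = (8/2)·10.348²·sin(360°/8) = 302.89 mm²); the sphere at (13, 2.5) is absent (|z−center|=8.960 > r=8); After the difference (first − rest): starting from the 8×26.5 cube (212.00 mm²), the r=2.5 cylinder at (-1.5, 15.5) partially overlaps it — only the 2.27 mm² overlap (of its 17.68 mm²) is removed, clipping the outline; the cone at (9.5, 15) partially overlaps it — only the 117.34 mm² overlap (of its 302.89 mm²) is removed, clipping the outline — area = 92.39 mm²; the sphere at (14, -0.5) does not reach this height (|z−center|=14.540 > r=5.5); Subtracting the remaining from the first: none of the subtracted shapes is present at this height, so the result so far is unchanged — area = 92.39 mm². Overall, the cross-section has 2 separate islands. Net area = 92.39 mm².

92.39 mm²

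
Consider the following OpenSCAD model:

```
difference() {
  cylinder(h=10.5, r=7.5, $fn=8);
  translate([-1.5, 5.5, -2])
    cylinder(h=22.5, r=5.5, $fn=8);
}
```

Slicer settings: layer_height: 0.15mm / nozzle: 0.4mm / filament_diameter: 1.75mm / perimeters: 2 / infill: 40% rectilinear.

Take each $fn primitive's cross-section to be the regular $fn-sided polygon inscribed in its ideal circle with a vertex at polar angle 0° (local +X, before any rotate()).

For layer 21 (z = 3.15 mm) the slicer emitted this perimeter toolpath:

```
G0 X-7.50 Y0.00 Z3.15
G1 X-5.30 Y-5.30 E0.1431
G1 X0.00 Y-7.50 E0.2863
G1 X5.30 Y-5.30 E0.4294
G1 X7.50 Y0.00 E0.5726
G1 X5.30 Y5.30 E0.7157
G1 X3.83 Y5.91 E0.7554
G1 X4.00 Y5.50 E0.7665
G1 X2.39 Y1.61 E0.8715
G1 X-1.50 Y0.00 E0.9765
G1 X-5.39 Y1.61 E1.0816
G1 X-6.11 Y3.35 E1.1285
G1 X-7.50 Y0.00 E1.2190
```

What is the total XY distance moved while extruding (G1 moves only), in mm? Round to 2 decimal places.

48.87 mm

Sum the Euclidean lengths of each G1 segment: total = 48.87 mm.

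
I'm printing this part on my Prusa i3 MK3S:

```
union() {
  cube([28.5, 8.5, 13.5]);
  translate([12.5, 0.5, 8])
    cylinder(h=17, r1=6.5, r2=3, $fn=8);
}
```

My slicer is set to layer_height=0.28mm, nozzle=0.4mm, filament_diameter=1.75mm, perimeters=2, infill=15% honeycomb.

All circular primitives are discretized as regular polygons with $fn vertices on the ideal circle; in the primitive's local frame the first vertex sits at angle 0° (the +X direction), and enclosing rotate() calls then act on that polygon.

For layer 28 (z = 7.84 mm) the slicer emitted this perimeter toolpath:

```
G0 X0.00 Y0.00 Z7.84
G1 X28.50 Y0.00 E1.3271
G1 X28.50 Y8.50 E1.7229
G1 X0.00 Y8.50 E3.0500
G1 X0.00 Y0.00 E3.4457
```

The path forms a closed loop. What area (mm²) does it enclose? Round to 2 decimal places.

Apply the shoelace formula to the sequence of (X, Y) vertices; enclosed area = 242.25 mm².

242.25 mm²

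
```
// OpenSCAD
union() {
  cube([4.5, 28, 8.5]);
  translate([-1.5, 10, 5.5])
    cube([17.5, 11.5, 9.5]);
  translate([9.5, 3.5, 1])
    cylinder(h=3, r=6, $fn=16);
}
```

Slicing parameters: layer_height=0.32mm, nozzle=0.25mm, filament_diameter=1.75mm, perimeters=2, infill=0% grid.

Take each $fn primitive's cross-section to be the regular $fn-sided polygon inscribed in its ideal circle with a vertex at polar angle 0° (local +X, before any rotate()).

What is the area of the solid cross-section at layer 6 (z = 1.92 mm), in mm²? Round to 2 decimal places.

232.23 mm²

At z = 1.92 mm: the cube (footprint 4.5×28) is included at this height (area 126.00 mm²); the cube at (-1.5, 10) is not intersected at this z (z outside [5.5, 15]); the r=6 cylinder at (9.5, 3.5) gives a regular 16-gon of circumradius 6 (constant along its height) (area = (16/2)·6.000²·sin(360°/16) = 110.21 mm²); Taking the union: the regions partially overlap — summed areas 236.21 mm² minus the doubly-counted overlap 3.99 mm² gives 232.23 mm² — area = 232.23 mm². Overall, the cross-section is a single solid region. Net area = 232.23 mm².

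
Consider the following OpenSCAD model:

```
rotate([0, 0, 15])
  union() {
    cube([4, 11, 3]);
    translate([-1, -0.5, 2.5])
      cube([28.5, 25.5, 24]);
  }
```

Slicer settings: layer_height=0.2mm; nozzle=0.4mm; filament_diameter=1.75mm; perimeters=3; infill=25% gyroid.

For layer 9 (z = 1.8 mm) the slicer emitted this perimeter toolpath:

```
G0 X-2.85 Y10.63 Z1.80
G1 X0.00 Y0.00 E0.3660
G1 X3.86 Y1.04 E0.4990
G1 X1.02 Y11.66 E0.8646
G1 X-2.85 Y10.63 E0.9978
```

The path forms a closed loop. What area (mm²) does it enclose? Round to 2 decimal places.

Apply the shoelace formula to the sequence of (X, Y) vertices; enclosed area = 44.01 mm².

44.01 mm²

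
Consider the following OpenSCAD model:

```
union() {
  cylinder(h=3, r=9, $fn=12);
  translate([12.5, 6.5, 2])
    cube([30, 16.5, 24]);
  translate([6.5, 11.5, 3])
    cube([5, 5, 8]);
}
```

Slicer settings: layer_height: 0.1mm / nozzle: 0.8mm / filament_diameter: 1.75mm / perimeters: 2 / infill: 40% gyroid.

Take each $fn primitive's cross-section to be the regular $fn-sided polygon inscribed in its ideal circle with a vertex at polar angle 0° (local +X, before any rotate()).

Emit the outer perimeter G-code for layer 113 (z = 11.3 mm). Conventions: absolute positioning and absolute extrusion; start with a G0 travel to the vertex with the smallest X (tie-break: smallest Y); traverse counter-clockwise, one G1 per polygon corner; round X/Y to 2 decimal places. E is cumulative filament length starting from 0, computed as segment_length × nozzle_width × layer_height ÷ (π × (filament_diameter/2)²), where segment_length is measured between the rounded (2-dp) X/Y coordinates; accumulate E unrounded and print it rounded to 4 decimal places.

At z = 11.3 mm: the cylinder does not reach this height (z outside [0, 3]); the cube at (12.5, 6.5) (footprint 30×16.5) is included at this height; the cube at (6.5, 11.5) is not intersected at this z (z outside [3, 11]); Combining (union): only the 30×16.5 cube at (12.5, 6.5) is present, so the union is just that shape — 1 connected region. The outline is a single polygon with 4 vertices. Extrusion per mm of travel: 0.8 × 0.1 / (π × 0.875²) = 0.033260. Accumulating E over each segment gives final E = 3.0932.

G0 X12.50 Y6.50 Z11.30
G1 X42.50 Y6.50 E0.9978
G1 X42.50 Y23.00 E1.5466
G1 X12.50 Y23.00 E2.5444
G1 X12.50 Y6.50 E3.0932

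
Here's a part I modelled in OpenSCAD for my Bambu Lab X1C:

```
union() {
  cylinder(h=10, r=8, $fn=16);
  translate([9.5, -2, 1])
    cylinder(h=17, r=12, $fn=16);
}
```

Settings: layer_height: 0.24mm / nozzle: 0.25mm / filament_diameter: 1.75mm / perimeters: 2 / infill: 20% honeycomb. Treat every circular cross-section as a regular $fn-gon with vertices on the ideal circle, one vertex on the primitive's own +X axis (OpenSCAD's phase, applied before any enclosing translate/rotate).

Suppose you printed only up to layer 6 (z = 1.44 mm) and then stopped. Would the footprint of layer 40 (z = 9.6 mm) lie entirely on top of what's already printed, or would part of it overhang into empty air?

entirely on top

Compare the two slices. At z = 1.44: the r=8 cylinder gives a regular 16-gon of circumradius 8 (constant along its height) (area = (16/2)·8.000²·sin(360°/16) = 195.93 mm²); the r=12 cylinder at (9.5, -2) gives a regular 16-gon of circumradius 12 (constant along its height) (area = (16/2)·12.000²·sin(360°/16) = 440.85 mm²); Taking the union: the regions partially overlap — summed areas 636.79 mm² minus the doubly-counted overlap 116.94 mm² gives 519.84 mm² — area = 519.84 mm². At z = 9.6: the r=8 cylinder gives a regular 16-gon of circumradius 8 (constant along its height) (area = (16/2)·8.000²·sin(360°/16) = 195.93 mm²); the r=12 cylinder at (9.5, -2) gives a regular 16-gon of circumradius 12 (constant along its height) (area = (16/2)·12.000²·sin(360°/16) = 440.85 mm²); Taking the union: the regions partially overlap — summed areas 636.79 mm² minus the doubly-counted overlap 116.94 mm² gives 519.84 mm² — area = 519.84 mm². Checking containment: the cross-section at z = 9.6 is a subset of the cross-section at z = 1.44.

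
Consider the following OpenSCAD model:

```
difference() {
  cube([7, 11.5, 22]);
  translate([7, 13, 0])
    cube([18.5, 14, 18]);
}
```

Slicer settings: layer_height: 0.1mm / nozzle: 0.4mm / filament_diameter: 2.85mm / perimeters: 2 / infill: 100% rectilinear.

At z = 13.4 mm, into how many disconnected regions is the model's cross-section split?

1

At z = 13.4 mm: the 7×11.5 cube contributes its full rectangle; the cube at (7, 13) (footprint 18.5×14) is included at this height; Taking the first minus the rest: starting from the 7×11.5 cube, the 18.5×14 cube at (7, 13) misses the remaining region (no effect) — 1 connected region. The result has 1 disconnected region.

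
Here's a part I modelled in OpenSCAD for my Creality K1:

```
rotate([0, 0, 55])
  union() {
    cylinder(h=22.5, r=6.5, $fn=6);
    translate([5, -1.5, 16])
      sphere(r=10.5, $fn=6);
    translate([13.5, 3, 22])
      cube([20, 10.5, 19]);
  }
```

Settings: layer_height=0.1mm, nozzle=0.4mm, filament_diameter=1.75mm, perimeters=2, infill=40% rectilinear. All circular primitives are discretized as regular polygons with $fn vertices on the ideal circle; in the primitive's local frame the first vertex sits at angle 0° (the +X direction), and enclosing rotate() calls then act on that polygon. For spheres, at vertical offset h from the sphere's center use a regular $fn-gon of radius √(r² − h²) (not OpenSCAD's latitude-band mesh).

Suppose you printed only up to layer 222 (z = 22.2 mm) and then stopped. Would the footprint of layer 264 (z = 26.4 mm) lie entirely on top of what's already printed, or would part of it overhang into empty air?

entirely on top

Compare the two slices. At z = 22.2: the r=6.5 cylinder gives a regular 6-gon of circumradius 6.5 (constant along its height) (area = (6/2)·6.500²·sin(360°/6) = 109.77 mm²); the r=10.5 sphere at (5, -1.5) contributes a regular 6-gon of circumradius √(10.5²−6.2²) = 8.474 (area = (6/2)·8.474²·sin(360°/6) = 186.57 mm²); the cube at (13.5, 3) is present — its section is the full 20×10.5 rectangle (area 210.00 mm²); Merging all regions: the regions partially overlap — summed areas 506.34 mm² minus the doubly-counted overlap 74.40 mm² gives 431.93 mm² — area = 431.93 mm²; (whole slice rotated 55° about Z — lengths, areas and connectivity unchanged). At z = 26.4: the cylinder is not intersected at this z (z outside [0, 22.5]); the r=10.5 sphere at (5, -1.5) contributes a regular 6-gon of circumradius √(10.5²−10.4²) = 1.446 (area = (6/2)·1.446²·sin(360°/6) = 5.43 mm²); the 20×10.5 cube at (13.5, 3) contributes its full rectangle (area 210.00 mm²); Combining (union): the 2 present regions are separate (no shared area or edge), so areas and boundary lengths simply add and each stays a separate island — area = 215.43 mm²; (whole slice rotated 55° about Z — lengths, areas and connectivity unchanged). Checking containment: the cross-section at z = 26.4 is a subset of the cross-section at z = 22.2.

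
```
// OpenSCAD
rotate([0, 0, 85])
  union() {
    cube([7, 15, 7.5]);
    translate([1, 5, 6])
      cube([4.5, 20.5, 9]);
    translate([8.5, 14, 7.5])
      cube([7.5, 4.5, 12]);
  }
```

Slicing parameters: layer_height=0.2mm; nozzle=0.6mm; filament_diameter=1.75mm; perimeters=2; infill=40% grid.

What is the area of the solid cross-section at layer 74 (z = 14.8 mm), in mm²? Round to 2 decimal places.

126.00 mm²

At z = 14.8 mm: the cube does not reach this height (z outside [0, 7.5]); the 4.5×20.5 cube at (1, 5) contributes its full rectangle (area 92.25 mm²); the cube at (8.5, 14) is present — its section is the full 7.5×4.5 rectangle (area 33.75 mm²); Merging all regions: the 2 present regions are separate (no shared area or edge), so areas and boundary lengths simply add and each stays a separate island — area = 126.00 mm²; (rotated 85° about Z; rotation is an isometry so areas/perimeters/island counts are preserved). Overall, the cross-section has 2 separate islands. Net area = 126.00 mm².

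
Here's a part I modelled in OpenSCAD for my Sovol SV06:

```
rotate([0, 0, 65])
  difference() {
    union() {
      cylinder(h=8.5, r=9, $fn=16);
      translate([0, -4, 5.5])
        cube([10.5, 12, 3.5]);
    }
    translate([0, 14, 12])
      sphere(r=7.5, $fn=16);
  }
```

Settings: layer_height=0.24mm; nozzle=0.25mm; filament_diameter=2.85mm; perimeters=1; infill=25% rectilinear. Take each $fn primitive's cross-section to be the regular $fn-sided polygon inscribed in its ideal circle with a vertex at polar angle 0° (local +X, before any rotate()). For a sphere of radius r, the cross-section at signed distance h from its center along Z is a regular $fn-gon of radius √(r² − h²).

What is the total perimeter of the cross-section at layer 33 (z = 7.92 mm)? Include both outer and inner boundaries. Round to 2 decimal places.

At z = 7.92 mm: the cylinder: section is a regular 16-gon, circumradius r=9 (perimeter = 2·16·9.000·sin(180°/16) = 56.19 mm); the cube at (0, -4) (footprint 10.5×12) is included at this height (perimeter 45.00 mm); Taking the union: the regions partially overlap (shared area 93.99 mm²), so the edge portions inside another operand are dropped and the merged outline is re-measured after clipping — boundary = 63.18 mm; the sphere at (0, 14): section is a regular 16-gon, circumradius = √(r²−h²) = √(7.5²−4.08²) = 6.293 (perimeter = 2·16·6.293·sin(180°/16) = 39.29 mm); Taking the first minus the rest: starting from the result so far, the r=7.5 sphere at (0, 14) partially overlaps it — only the 4.05 mm² overlap (of its 121.25 mm²) is removed, clipping the outline — boundary = 63.32 mm; (rotated 65° about Z; rotation is an isometry so areas/perimeters/island counts are preserved). Overall, the cross-section is a single solid region. Total boundary length (outer) = 63.32 mm.

63.32 mm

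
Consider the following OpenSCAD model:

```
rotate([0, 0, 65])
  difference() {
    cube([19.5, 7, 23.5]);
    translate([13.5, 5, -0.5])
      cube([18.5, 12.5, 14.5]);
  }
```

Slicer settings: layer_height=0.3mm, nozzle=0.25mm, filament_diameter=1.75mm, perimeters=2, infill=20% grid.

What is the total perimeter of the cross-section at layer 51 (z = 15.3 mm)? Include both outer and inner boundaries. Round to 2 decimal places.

At z = 15.3 mm: the cube (footprint 19.5×7) is included at this height (perimeter 53.00 mm); the cube at (13.5, 5) is not intersected at this z (z outside [-0.5, 14]); After the difference (first − rest): none of the subtracted shapes is present at this height, so the 19.5×7 cube is unchanged — boundary = 53.00 mm; (whole slice rotated 65° about Z — lengths, areas and connectivity unchanged). Overall, the cross-section is a single solid region. Total boundary length (outer) = 53.00 mm.

53.00 mm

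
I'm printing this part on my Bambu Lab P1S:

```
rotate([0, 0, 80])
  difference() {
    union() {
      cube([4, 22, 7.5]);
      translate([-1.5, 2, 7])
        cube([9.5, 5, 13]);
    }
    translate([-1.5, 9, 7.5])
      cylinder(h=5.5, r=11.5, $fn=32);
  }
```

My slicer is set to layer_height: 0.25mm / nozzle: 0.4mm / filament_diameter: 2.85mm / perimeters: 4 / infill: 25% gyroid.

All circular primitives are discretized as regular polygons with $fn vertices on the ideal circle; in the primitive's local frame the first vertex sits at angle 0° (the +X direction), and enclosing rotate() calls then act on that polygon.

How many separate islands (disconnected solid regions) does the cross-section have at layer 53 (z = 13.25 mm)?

At z = 13.25 mm: the cube does not reach this height (z outside [0, 7.5]); the cube at (-1.5, 2) is present — its section is the full 9.5×5 rectangle; Merging all regions: only the 9.5×5 cube at (-1.5, 2) is present, so the union is just that shape — 1 connected region; the cylinder at (-1.5, 9) is not intersected at this z (z outside [7.5, 13]); Subtracting the remaining from the first: none of the subtracted shapes is present at this height, so the result so far is unchanged — 1 connected region; (whole slice rotated 80° about Z — lengths, areas and connectivity unchanged). Overall, the cross-section is a single solid region. Island count = 1.

1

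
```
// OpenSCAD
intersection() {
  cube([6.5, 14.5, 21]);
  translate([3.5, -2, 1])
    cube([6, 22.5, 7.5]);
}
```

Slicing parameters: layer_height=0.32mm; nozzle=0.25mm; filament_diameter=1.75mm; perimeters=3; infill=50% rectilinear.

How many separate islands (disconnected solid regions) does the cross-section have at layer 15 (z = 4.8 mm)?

At z = 4.8 mm: the cube (footprint 6.5×14.5) is included at this height; the 6×22.5 cube at (3.5, -2) contributes its full rectangle; After intersecting: the 6×22.5 cube at (3.5, -2) partially overlaps the 6.5×14.5 cube; clipping to the common part keeps 43.50 mm² — 1 connected region. Overall, the cross-section is a single solid region. Island count = 1.

1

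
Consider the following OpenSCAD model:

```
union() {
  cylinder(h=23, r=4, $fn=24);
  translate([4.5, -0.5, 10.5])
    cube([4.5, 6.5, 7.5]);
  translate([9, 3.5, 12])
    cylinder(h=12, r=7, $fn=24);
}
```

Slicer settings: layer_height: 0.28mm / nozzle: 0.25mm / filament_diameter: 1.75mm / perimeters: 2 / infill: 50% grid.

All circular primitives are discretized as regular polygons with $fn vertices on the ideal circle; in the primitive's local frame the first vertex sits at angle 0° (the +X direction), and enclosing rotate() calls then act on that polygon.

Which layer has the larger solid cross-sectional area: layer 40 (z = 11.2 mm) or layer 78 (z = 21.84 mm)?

layer 78 (z = 21.84 mm)

Layer 40 (z = 11.2): the cylinder: section is a regular 24-gon, circumradius r=4 (area = (24/2)·4.000²·sin(360°/24) = 49.69 mm²); the 4.5×6.5 cube at (4.5, -0.5) contributes its full rectangle (area 29.25 mm²); the cylinder at (9, 3.5) is not intersected at this z (z outside [12, 24]); Taking the union: the 2 present regions are separate (no shared area or edge), so areas and boundary lengths simply add and each stays a separate island — area = 78.94 mm². So its area = 78.94 mm². Layer 78 (z = 21.84): the r=4 cylinder contributes a regular 24-gon of circumradius 4 (area = (24/2)·4.000²·sin(360°/24) = 49.69 mm²); the cube at (4.5, -0.5) does not reach this height (z outside [10.5, 18]); the r=7 cylinder at (9, 3.5) gives a regular 24-gon of circumradius 7 (constant along its height) (area = (24/2)·7.000²·sin(360°/24) = 152.19 mm²); Combining (union): the regions partially overlap — summed areas 201.88 mm² minus the doubly-counted overlap 4.23 mm² gives 197.64 mm² — area = 197.64 mm². So its area = 197.64 mm². Layer 78 is larger (197.64 vs 78.94 mm²).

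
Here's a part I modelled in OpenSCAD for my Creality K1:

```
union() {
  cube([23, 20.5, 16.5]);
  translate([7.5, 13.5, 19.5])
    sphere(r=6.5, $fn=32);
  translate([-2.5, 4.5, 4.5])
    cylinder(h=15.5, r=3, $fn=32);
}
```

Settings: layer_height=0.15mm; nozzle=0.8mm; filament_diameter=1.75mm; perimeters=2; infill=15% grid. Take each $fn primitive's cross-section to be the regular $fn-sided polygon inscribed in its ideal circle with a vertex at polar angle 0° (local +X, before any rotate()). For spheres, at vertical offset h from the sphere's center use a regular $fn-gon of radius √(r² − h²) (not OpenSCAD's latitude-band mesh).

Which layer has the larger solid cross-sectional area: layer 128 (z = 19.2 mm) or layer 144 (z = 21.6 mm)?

layer 128 (z = 19.2 mm)

Layer 128 (z = 19.2): the cube does not reach this height (z outside [0, 16.5]); the sphere at (7.5, 13.5): section is a regular 32-gon, circumradius = √(r²−h²) = √(6.5²−0.3²) = 6.493 (area = (32/2)·6.493²·sin(360°/32) = 131.60 mm²); the r=3 cylinder at (-2.5, 4.5) gives a regular 32-gon of circumradius 3 (constant along its height) (area = (32/2)·3.000²·sin(360°/32) = 28.09 mm²); Taking the union: the 2 present regions are separate (no shared area or edge), so areas and boundary lengths simply add and each stays a separate island — area = 159.69 mm². So its area = 159.69 mm². Layer 144 (z = 21.6): the cube does not reach this height (z outside [0, 16.5]); the sphere at (7.5, 13.5): section is a regular 32-gon, circumradius = √(r²−h²) = √(6.5²−2.1²) = 6.151 (area = (32/2)·6.151²·sin(360°/32) = 118.12 mm²); the cylinder at (-2.5, 4.5) does not reach this height (z outside [4.5, 20]); Combining (union): only the r=6.5 sphere at (7.5, 13.5) is present, so the union is just that shape — area = 118.12 mm². So its area = 118.12 mm². Layer 128 is larger (159.69 vs 118.12 mm²).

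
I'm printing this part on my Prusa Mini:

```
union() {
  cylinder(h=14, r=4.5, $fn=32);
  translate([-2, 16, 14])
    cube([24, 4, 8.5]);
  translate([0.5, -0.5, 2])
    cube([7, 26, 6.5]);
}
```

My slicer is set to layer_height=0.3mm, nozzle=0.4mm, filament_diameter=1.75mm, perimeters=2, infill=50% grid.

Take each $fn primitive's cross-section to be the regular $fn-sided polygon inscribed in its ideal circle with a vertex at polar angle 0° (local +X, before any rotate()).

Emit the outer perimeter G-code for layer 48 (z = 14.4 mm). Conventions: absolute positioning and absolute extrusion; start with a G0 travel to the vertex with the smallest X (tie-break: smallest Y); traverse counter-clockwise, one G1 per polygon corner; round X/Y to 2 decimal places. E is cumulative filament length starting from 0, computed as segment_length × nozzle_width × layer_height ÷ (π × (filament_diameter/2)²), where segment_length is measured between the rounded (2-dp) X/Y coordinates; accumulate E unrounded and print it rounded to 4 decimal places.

G0 X-2.00 Y16.00 Z14.40
G1 X22.00 Y16.00 E1.1974
G1 X22.00 Y20.00 E1.3969
G1 X-2.00 Y20.00 E2.5943
G1 X-2.00 Y16.00 E2.7939

At z = 14.4 mm: the cylinder is not intersected at this z (z outside [0, 14]); the cube at (-2, 16) is present — its section is the full 24×4 rectangle; the cube at (0.5, -0.5) is not intersected at this z (z outside [2, 8.5]); Merging all regions: only the 24×4 cube at (-2, 16) is present, so the union is just that shape — 1 connected region. The outline is a single polygon with 4 vertices. Extrusion per mm of travel: 0.4 × 0.3 / (π × 0.875²) = 0.049890. Accumulating E over each segment gives final E = 2.7939.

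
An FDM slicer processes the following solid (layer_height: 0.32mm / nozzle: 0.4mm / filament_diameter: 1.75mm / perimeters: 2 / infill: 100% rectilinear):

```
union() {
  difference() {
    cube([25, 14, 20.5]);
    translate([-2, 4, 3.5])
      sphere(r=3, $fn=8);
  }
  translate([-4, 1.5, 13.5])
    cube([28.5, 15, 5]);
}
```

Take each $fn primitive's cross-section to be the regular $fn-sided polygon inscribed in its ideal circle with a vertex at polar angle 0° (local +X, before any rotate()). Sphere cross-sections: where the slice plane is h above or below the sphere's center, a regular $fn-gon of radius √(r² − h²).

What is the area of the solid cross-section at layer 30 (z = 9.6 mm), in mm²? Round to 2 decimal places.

At z = 9.6 mm: the 25×14 cube contributes its full rectangle (area 350.00 mm²); the sphere at (-2, 4) does not reach this height (|z−center|=6.100 > r=3); Subtracting the remaining from the first: none of the subtracted shapes is present at this height, so the 25×14 cube is unchanged — area = 350.00 mm²; the cube at (-4, 1.5) does not reach this height (z outside [13.5, 18.5]); Combining (union): only that combined region is present, so the union is just that shape — area = 350.00 mm². Overall, the cross-section is a single solid region. Net area = 350.00 mm².

350.00 mm²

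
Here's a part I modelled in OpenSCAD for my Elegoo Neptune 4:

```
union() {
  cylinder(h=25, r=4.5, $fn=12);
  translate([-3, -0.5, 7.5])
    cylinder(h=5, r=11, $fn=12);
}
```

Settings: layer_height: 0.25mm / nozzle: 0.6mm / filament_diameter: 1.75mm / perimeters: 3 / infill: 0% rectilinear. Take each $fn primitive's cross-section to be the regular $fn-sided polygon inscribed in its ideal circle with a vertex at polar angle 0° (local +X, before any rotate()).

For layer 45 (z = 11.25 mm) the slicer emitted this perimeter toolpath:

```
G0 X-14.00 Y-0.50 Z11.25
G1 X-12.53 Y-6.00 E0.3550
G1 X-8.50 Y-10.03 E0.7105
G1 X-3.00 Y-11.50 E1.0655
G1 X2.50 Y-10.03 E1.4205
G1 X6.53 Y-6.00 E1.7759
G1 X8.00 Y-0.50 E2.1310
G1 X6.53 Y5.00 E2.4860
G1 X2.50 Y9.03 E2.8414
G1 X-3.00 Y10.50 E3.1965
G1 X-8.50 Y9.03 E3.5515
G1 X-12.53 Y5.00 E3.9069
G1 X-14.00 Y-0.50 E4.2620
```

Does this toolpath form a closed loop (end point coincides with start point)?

Start point (G0): (-14.00, -0.50). End point (last G1): the path returns to the start — closed.

yes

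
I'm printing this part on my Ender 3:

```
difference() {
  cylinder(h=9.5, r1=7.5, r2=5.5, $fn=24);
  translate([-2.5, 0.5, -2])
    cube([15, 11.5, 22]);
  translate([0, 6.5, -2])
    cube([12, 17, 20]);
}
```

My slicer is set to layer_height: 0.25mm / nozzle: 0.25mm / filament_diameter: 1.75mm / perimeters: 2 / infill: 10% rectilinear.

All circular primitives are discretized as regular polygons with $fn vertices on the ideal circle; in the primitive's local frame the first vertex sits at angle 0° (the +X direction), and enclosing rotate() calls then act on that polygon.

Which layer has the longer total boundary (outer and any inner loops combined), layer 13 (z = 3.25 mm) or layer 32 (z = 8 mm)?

Layer 13 (z = 3.25): the cone (r1=7.5→r2=5.5) has section circumradius 6.816 here — a regular 24-gon (perimeter = 2·24·6.816·sin(180°/24) = 42.70 mm); the 15×11.5 cube at (-2.5, 0.5) contributes its full rectangle (perimeter 53.00 mm); the cube at (0, 6.5) (footprint 12×17) is included at this height (perimeter 58.00 mm); Taking the first minus the rest: starting from the cone, the 15×11.5 cube at (-2.5, 0.5) partially overlaps it — only the 47.98 mm² overlap (of its 172.50 mm²) is removed, clipping the outline; the 12×17 cube at (0, 6.5) misses the remaining region (no effect) — boundary = 44.98 mm. So its perimeter = 44.98 mm. Layer 32 (z = 8): the cone contributes a regular 24-gon of circumradius 5.816 (interpolated between r1=7.5 and r2=5.5 at t=0.842) (perimeter = 2·24·5.816·sin(180°/24) = 36.44 mm); the 15×11.5 cube at (-2.5, 0.5) contributes its full rectangle (perimeter 53.00 mm); the cube at (0, 6.5) (footprint 12×17) is included at this height (perimeter 58.00 mm); Taking the first minus the rest: starting from the cone, the 15×11.5 cube at (-2.5, 0.5) partially overlaps it — only the 36.11 mm² overlap (of its 172.50 mm²) is removed, clipping the outline; the 12×17 cube at (0, 6.5) misses the remaining region (no effect) — boundary = 38.19 mm. So its perimeter = 38.19 mm. Layer 13 is larger (44.98 vs 38.19 mm).

layer 13 (z = 3.25 mm)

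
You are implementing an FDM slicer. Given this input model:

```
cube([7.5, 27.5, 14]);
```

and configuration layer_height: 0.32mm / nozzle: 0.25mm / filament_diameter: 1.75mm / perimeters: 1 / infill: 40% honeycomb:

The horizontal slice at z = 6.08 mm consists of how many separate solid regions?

1

At z = 6.08 mm: the cube is present — its section is the full 7.5×27.5 rectangle. The result has 1 disconnected region.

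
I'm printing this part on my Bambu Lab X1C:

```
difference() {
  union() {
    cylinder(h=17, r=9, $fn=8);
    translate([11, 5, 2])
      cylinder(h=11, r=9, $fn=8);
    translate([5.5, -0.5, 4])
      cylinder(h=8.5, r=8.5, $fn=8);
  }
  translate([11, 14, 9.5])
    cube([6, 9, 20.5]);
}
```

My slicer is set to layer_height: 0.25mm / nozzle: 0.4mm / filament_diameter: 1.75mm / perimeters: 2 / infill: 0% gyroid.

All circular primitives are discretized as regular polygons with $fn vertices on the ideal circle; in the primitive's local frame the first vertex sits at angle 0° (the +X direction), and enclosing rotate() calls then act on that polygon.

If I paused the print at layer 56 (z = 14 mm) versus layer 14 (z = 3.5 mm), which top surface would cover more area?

layer 14 (z = 3.5 mm)

Layer 56 (z = 14): the r=9 cylinder contributes a regular 8-gon of circumradius 9 (area = (8/2)·9.000²·sin(360°/8) = 229.10 mm²); the cylinder at (11, 5) is not intersected at this z (z outside [2, 13]); the cylinder at (5.5, -0.5) does not reach this height (z outside [4, 12.5]); Taking the union: only the r=9 cylinder is present, so the union is just that shape — area = 229.10 mm²; the cube at (11, 14) (footprint 6×9) is included at this height (area 54.00 mm²); Subtracting the remaining from the first: starting from the result so far (229.10 mm²), the 6×9 cube at (11, 14) misses the remaining region (no effect) — area = 229.10 mm². So its area = 229.10 mm². Layer 14 (z = 3.5): the r=9 cylinder gives a regular 8-gon of circumradius 9 (constant along its height) (area = (8/2)·9.000²·sin(360°/8) = 229.10 mm²); the r=9 cylinder at (11, 5) gives a regular 8-gon of circumradius 9 (constant along its height) (area = (8/2)·9.000²·sin(360°/8) = 229.10 mm²); the cylinder at (5.5, -0.5) is absent (z outside [4, 12.5]); Combining (union): the regions partially overlap — summed areas 458.21 mm² minus the doubly-counted overlap 41.65 mm² gives 416.55 mm² — area = 416.55 mm²; the cube at (11, 14) is not intersected at this z (z outside [9.5, 30]); Taking the first minus the rest: none of the subtracted shapes is present at this height, so the result so far is unchanged — area = 416.55 mm². So its area = 416.55 mm². Layer 14 is larger (416.55 vs 229.10 mm²).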